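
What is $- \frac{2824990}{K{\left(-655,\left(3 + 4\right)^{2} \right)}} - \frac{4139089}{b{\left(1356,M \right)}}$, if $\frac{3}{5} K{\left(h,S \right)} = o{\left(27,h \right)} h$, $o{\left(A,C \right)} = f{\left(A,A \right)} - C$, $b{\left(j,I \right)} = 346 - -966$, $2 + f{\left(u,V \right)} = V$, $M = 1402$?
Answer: $- \frac{230165801059}{73045600} \approx -3151.0$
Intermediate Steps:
$f{\left(u,V \right)} = -2 + V$
$b{\left(j,I \right)} = 1312$ ($b{\left(j,I \right)} = 346 + 966 = 1312$)
$o{\left(A,C \right)} = -2 + A - C$ ($o{\left(A,C \right)} = \left(-2 + A\right) - C = -2 + A - C$)
$K{\left(h,S \right)} = \frac{5 h \left(25 - h\right)}{3}$ ($K{\left(h,S \right)} = \frac{5 \left(-2 + 27 - h\right) h}{3} = \frac{5 \left(25 - h\right) h}{3} = \frac{5 h \left(25 - h\right)}{3}$)
$- \frac{2824990}{K{\left(-655,\left(3 + 4\right)^{2} \right)}} - \frac{4139089}{b{\left(1356,M \right)}} = - \frac{2824990}{\frac{5}{3} \left(-655\right) \left(25 - -655\right)} - \frac{4139089}{1312} = - \frac{2824990}{\frac{5}{3} \left(-655\right) \left(25 + 655\right)} - \frac{4139089}{1312} = - \frac{2824990}{\frac{5}{3} \left(-655\right) 680} - \frac{4139089}{1312} = - \frac{2824990}{- \frac{2227000}{3}} - \frac{4139089}{1312} = \left(-2824990\right) \left(- \frac{3}{2227000}\right) - \frac{4139089}{1312} = \frac{847497}{222700} - \frac{4139089}{1312} = - \frac{230165801059}{73045600}$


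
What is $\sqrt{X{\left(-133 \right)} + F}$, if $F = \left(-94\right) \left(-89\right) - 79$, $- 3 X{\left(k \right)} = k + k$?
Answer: $\frac{\sqrt{75381}}{3} \approx 91.519$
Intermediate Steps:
$X{\left(k \right)} = - \frac{2 k}{3}$ ($X{\left(k \right)} = - \frac{k + k}{3} = - \frac{2 k}{3}$)
$F = 8287$ ($F = 8366 - 79 = 8287$)
$\sqrt{X{\left(-133 \right)} + F} = \sqrt{\left(- \frac{2}{3}\right) \left(-133\right) + 8287} = \sqrt{\frac{266}{3} + 8287} = \sqrt{\frac{25127}{3}} = \frac{\sqrt{75381}}{3}$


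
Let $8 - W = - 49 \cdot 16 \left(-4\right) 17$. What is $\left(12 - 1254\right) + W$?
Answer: $-54546$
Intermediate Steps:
$W = -53304$ ($W = 8 - - 49 \cdot 16 \left(-4\right) 17 = 8 - \left(-49\right) \left(-64\right) 17 = 8 - 3136 \cdot 17 = 8 - 53312 = -53304$)
$\left(12 - 1254\right) + W = \left(12 - 1254\right) - 53304 = -1242 - 53304 = -54546$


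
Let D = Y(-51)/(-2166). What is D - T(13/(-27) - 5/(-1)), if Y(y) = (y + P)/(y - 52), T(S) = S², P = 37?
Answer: -553433473/27106407 ≈ -20.417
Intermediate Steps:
Y(y) = (37 + y)/(-52 + y) (Y(y) = (y + 37)/(y - 52) = (37 + y)/(-52 + y))
D = -7/111549 (D = ((37 - 51)/(-52 - 51))/(-2166) = (-14/(-103))*(-1/2166) = -1/103*(-14)*(-1/2166) = (14/103)*(-1/2166) = -7/111549 ≈ -6.2753e-5)
D - T(13/(-27) - 5/(-1)) = -7/111549 - (13/(-27) - 5/(-1))² = -7/111549 - (13*(-1/27) - 5*(-1))² = -7/111549 - (-13/27 + 5)² = -7/111549 - (122/27)² = -7/111549 - 1*14884/729 = -7/111549 - 14884/729 = -553433473/27106407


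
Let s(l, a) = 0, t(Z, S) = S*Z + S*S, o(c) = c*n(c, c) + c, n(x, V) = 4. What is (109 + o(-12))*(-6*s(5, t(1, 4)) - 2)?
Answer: -98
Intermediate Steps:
o(c) = 5*c (o(c) = c*4 + c = 4*c + c = 5*c)
t(Z, S) = S**2 + S*Z (t(Z, S) = S*Z + S**2 = S**2 + S*Z)
(109 + o(-12))*(-6*s(5, t(1, 4)) - 2) = (109 + 5*(-12))*(-6*0 - 2) = (109 - 60)*(0 - 2) = 49*(-2) = -98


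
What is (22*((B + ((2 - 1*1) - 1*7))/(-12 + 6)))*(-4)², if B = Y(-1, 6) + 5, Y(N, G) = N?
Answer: 352/3 ≈ 117.33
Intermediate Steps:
B = 4 (B = -1 + 5 = 4)
(22*((B + ((2 - 1*1) - 1*7))/(-12 + 6)))*(-4)² = (22*((4 + ((2 - 1*1) - 1*7))/(-12 + 6)))*(-4)² = (22*((4 + ((2 - 1) - 7))/(-6)))*16 = (22*((4 + (1 - 7))*(-⅙)))*16 = (22*((4 - 6)*(-⅙)))*16 = (22*(-2*(-⅙)))*16 = (22*(⅓))*16 = (22/3)*16 = 352/3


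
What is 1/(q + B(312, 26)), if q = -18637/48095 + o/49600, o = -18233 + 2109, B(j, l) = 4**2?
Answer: 119275600/1823415651 ≈ 0.065413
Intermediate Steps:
B(j, l) = 16
o = -16124
q = -84993949/119275600 (q = -18637/48095 - 16124/49600 = -18637*1/48095 - 16124*1/49600 = -18637/48095 - 4031/12400 = -84993949/119275600 ≈ -0.71258)
1/(q + B(312, 26)) = 1/(-84993949/119275600 + 16) = 1/(1823415651/119275600) = 119275600/1823415651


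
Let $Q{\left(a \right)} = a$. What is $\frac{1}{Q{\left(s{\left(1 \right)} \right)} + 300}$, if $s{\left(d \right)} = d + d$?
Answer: $\frac{1}{302} \approx 0.0033113$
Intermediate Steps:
$s{\left(d \right)} = 2 d$
$\frac{1}{Q{\left(s{\left(1 \right)} \right)} + 300} = \frac{1}{2 \cdot 1 + 300} = \frac{1}{2 + 300} = \frac{1}{302}$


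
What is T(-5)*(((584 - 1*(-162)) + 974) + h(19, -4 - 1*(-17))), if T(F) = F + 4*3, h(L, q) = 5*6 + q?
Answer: 12341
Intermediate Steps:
h(L, q) = 30 + q
T(F) = 12 + F (T(F) = F + 12 = 12 + F)
T(-5)*(((584 - 1*(-162)) + 974) + h(19, -4 - 1*(-17))) = (12 - 5)*(((584 - 1*(-162)) + 974) + (30 + (-4 - 1*(-17)))) = 7*(((584 + 162) + 974) + (30 + (-4 + 17))) = 7*((746 + 974) + (30 + 13)) = 7*(1720 + 43) = 7*1763 = 12341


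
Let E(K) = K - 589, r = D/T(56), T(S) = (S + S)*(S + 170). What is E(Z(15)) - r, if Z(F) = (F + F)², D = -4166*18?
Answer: 1986755/6328 ≈ 313.96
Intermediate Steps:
T(S) = 2*S*(170 + S) (T(S) = (2*S)*(170 + S) = 2*S*(170 + S))
D = -74988
Z(F) = 4*F² (Z(F) = (2*F)² = 4*F²)
r = -18747/6328 (r = -74988*1/(112*(170 + 56)) = -74988/(2*56*226) = -74988/25312 = -74988*1/25312 = -18747/6328 ≈ -2.9625)
E(K) = -589 + K
E(Z(15)) - r = (-589 + 4*15²) - 1*(-18747/6328) = (-589 + 4*225) + 18747/6328 = (-589 + 900) + 18747/6328 = 311 + 18747/6328 = 1986755/6328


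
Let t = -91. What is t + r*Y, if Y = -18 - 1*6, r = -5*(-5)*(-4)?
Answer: 2309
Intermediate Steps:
r = -100 (r = 25*(-4) = -100)
Y = -24 (Y = -18 - 6 = -24)
t + r*Y = -91 - 100*(-24) = -91 + 2400 = 2309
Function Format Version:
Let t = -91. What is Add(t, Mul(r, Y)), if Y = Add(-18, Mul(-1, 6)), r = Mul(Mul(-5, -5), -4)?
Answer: 2309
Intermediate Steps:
r = -100 (r = Mul(25, -4) = -100)
Y = -24 (Y = Add(-18, -6) = -24)
Add(t, Mul(r, Y)) = Add(-91, Mul(-100, -24)) = Add(-91, 2400) = 2309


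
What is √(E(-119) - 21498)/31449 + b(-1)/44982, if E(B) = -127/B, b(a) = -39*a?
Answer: 13/14994 + I*√304418065/3742431 ≈ 0.00086701 + 0.0046621*I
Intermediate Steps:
√(E(-119) - 21498)/31449 + b(-1)/44982 = √(-127/(-119) - 21498)/31449 - 39*(-1)/44982 = √(-127*(-1/119) - 21498)*(1/31449) + 39*(1/44982) = √(127/119 - 21498)*(1/31449) + 13/14994 = √(-2558135/119)*(1/31449) + 13/14994 = (I*√304418065/119)*(1/31449) + 13/14994 = I*√304418065/3742431 + 13/14994 = 13/14994 + I*√304418065/3742431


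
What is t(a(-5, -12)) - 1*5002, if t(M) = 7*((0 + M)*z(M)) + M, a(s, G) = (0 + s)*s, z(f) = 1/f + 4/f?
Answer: -4942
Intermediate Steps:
z(f) = 5/f (z(f) = 1/f + 4/f = 5/f)
a(s, G) = s**2 (a(s, G) = s*s = s**2)
t(M) = 35 + M (t(M) = 7*((0 + M)*(5/M)) + M = 7*(M*(5/M)) + M = 7*5 + M = 35 + M)
t(a(-5, -12)) - 1*5002 = (35 + (-5)**2) - 1*5002 = (35 + 25) - 5002 = 60 - 5002 = -4942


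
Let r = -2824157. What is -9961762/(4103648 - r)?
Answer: -9961762/6927805 ≈ -1.4379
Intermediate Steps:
-9961762/(4103648 - r) = -9961762/(4103648 - 1*(-2824157)) = -9961762/(4103648 + 2824157) = -9961762/6927805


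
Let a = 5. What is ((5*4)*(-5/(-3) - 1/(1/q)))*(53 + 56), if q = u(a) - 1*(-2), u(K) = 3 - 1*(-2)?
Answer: -34880/3 ≈ -11627.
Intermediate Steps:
u(K) = 5 (u(K) = 3 + 2 = 5)
q = 7 (q = 5 - 1*(-2) = 5 + 2 = 7)
((5*4)*(-5/(-3) - 1/(1/q)))*(53 + 56) = ((5*4)*(-5/(-3) - 1/(1/7)))*(53 + 56) = (20*(-5*(-⅓) - 1/⅐))*109 = (20*(5/3 - 1*7))*109 = (20*(5/3 - 7))*109 = (20*(-16/3))*109 = -320/3*109 = -34880/3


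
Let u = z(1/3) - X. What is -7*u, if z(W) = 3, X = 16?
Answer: 91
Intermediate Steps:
u = -13 (u = 3 - 1*16 = 3 - 16 = -13)
-7*u = -7*(-13) = 91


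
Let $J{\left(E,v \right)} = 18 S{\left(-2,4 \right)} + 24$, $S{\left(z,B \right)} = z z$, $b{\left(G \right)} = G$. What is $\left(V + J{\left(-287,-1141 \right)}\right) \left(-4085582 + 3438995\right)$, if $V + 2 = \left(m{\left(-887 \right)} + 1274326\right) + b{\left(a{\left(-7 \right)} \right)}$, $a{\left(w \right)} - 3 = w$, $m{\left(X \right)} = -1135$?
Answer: $-823286941947$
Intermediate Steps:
$a{\left(w \right)} = 3 + w$
$S{\left(z,B \right)} = z^{2}$
$V = 1273185$ ($V = -2 + \left(\left(-1135 + 1274326\right) + \left(3 - 7\right)\right) = -2 + \left(1273191 - 4\right) = -2 + 1273187 = 1273185$)
$J{\left(E,v \right)} = 96$ ($J{\left(E,v \right)} = 18 \left(-2\right)^{2} + 24 = 18 \cdot 4 + 24 = 72 + 24 = 96$)
$\left(V + J{\left(-287,-1141 \right)}\right) \left(-4085582 + 3438995\right) = \left(1273185 + 96\right) \left(-4085582 + 3438995\right) = 1273281 \left(-646587\right) = -823286941947$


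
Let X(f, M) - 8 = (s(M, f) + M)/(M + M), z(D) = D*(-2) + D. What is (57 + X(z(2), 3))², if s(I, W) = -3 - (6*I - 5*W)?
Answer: 32761/9 ≈ 3640.1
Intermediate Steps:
z(D) = -D (z(D) = -2*D + D = -D)
s(I, W) = -3 - 6*I + 5*W (s(I, W) = -3 - (-5*W + 6*I) = -3 + (-6*I + 5*W) = -3 - 6*I + 5*W)
X(f, M) = 8 + (-3 - 5*M + 5*f)/(2*M) (X(f, M) = 8 + ((-3 - 6*M + 5*f) + M)/(M + M) = 8 + (-3 - 5*M + 5*f)/((2*M)) = 8 + (-3 - 5*M + 5*f)*(1/(2*M)) = 8 + (-3 - 5*M + 5*f)/(2*M))
(57 + X(z(2), 3))² = (57 + (½)*(-3 + 5*(-1*2) + 11*3)/3)² = (57 + (½)*(⅓)*(-3 + 5*(-2) + 33))² = (57 + (½)*(⅓)*(-3 - 10 + 33))² = (57 + (½)*(⅓)*20)² = (57 + 10/3)² = (181/3)² = 32761/9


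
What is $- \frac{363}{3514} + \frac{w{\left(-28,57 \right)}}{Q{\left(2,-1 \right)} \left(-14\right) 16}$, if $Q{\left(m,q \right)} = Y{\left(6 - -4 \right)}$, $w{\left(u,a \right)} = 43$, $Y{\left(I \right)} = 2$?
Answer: $- \frac{22409}{112448} \approx -0.19928$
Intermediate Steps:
$Q{\left(m,q \right)} = 2$
$- \frac{363}{3514} + \frac{w{\left(-28,57 \right)}}{Q{\left(2,-1 \right)} \left(-14\right) 16} = - \frac{363}{3514} + \frac{43}{2 \left(-14\right) 16} = \left(-363\right) \frac{1}{3514} + \frac{43}{\left(-28\right) 16} = - \frac{363}{3514} + \frac{43}{-448} = - \frac{363}{3514} + 43 \left(- \frac{1}{448}\right) = - \frac{363}{3514} - \frac{43}{448} = - \frac{22409}{112448}$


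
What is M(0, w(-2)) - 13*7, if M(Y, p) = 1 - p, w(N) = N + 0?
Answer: -88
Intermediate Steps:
w(N) = N
M(0, w(-2)) - 13*7 = (1 - 1*(-2)) - 13*7 = (1 + 2) - 91 = 3 - 91 = -88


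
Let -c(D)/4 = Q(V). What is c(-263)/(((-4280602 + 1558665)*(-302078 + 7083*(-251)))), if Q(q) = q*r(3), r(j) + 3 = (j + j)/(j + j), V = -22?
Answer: -176/5661386707607 ≈ -3.1088e-11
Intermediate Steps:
r(j) = -2 (r(j) = -3 + (j + j)/(j + j) = -3 + (2*j)/((2*j)) = -3 + (2*j)*(1/(2*j)) = -3 + 1 = -2)
Q(q) = -2*q (Q(q) = q*(-2) = -2*q)
c(D) = -176 (c(D) = -(-8)*(-22) = -4*44 = -176)
c(-263)/(((-4280602 + 1558665)*(-302078 + 7083*(-251)))) = -176*1/((-4280602 + 1558665)*(-302078 + 7083*(-251))) = -176*(-1/(2721937*(-302078 - 1777833))) = -176/((-2721937*(-2079911))) = -176/5661386707607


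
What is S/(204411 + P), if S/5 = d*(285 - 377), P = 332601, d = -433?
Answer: 49795/134253 ≈ 0.37090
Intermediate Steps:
S = 199180 (S = 5*(-433*(285 - 377)) = 5*(-433*(-92)) = 5*39836 = 199180)
S/(204411 + P) = 199180/(204411 + 332601) = 199180/537012 = 199180*(1/537012) = 49795/134253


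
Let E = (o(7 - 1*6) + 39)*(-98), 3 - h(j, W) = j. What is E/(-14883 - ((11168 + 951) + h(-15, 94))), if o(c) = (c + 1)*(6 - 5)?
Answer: 287/1930 ≈ 0.14870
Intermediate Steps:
h(j, W) = 3 - j
o(c) = 1 + c (o(c) = (1 + c)*1 = 1 + c)
E = -4018 (E = ((1 + (7 - 1*6)) + 39)*(-98) = ((1 + (7 - 6)) + 39)*(-98) = ((1 + 1) + 39)*(-98) = (2 + 39)*(-98) = 41*(-98) = -4018)
E/(-14883 - ((11168 + 951) + h(-15, 94))) = -4018/(-14883 - ((11168 + 951) + (3 - 1*(-15)))) = -4018/(-14883 - (12119 + (3 + 15))) = -4018/(-14883 - (12119 + 18)) = -4018/(-14883 - 1*12137) = -4018/(-14883 - 12137) = -4018/(-27020) = -4018*(-1/27020) = 287/1930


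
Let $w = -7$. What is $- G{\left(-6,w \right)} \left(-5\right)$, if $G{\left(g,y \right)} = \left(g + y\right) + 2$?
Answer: $-55$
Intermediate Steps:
$G{\left(g,y \right)} = 2 + g + y$
$- G{\left(-6,w \right)} \left(-5\right) = - \left(2 - 6 - 7\right) \left(-5\right) = - \left(-11\right) \left(-5\right) = \left(-1\right) 55 = -55$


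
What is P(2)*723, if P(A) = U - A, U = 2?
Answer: 0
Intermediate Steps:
P(A) = 2 - A
P(2)*723 = (2 - 1*2)*723 = (2 - 2)*723 = 0*723 = 0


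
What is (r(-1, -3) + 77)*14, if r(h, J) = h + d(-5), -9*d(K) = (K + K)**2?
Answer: 8176/9 ≈ 908.44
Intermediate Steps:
d(K) = -4*K**2/9 (d(K) = -(K + K)**2/9 = -4*K**2/9)
r(h, J) = -100/9 + h (r(h, J) = h - 4/9*(-5)**2 = h - 4/9*25 = h - 100/9 = -100/9 + h)
(r(-1, -3) + 77)*14 = ((-100/9 - 1) + 77)*14 = (-109/9 + 77)*14 = (584/9)*14 = 8176/9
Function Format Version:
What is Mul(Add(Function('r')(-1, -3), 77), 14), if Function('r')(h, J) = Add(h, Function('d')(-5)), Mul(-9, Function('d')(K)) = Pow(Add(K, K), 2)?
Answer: Rational(8176, 9) ≈ 908.44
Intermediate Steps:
Function('d')(K) = Mul(Rational(-4, 9), Pow(K, 2)) (Function('d')(K) = Mul(Rational(-1, 9), Pow(Add(K, K), 2)) = Mul(Rational(-1, 9), Pow(Mul(2, K), 2)) = Mul(Rational(-1, 9), Mul(4, Pow(K, 2))) = Mul(Rational(-4, 9), Pow(K, 2)))
Function('r')(h, J) = Add(Rational(-100, 9), h) (Function('r')(h, J) = Add(h, Mul(Rational(-4, 9), Pow(-5, 2))) = Add(h, Mul(Rational(-4, 9), 25)) = Add(h, Rational(-100, 9)) = Add(Rational(-100, 9), h))
Mul(Add(Function('r')(-1, -3), 77), 14) = Mul(Add(Add(Rational(-100, 9), -1), 77), 14) = Mul(Add(Rational(-109, 9), 77), 14) = Mul(Rational(584, 9), 14) = Rational(8176, 9)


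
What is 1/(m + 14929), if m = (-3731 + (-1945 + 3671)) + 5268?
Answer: 1/18192 ≈ 5.4969e-5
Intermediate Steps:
m = 3263 (m = (-3731 + 1726) + 5268 = -2005 + 5268 = 3263)
1/(m + 14929) = 1/(3263 + 14929) = 1/18192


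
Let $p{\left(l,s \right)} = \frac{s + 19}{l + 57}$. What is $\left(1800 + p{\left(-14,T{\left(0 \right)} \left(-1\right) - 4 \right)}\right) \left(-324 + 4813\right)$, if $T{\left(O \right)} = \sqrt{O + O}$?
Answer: $\frac{347515935}{43} \approx 8.0818 \cdot 10^{6}$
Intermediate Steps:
$T{\left(O \right)} = \sqrt{2} \sqrt{O}$ ($T{\left(O \right)} = \sqrt{2 O} = \sqrt{2} \sqrt{O}$)
$p{\left(l,s \right)} = \frac{19 + s}{57 + l}$
$\left(1800 + p{\left(-14,T{\left(0 \right)} \left(-1\right) - 4 \right)}\right) \left(-324 + 4813\right) = \left(1800 + \frac{19 - \left(4 - \sqrt{2} \sqrt{0} \left(-1\right)\right)}{57 - 14}\right) \left(-324 + 4813\right) = \left(1800 + \frac{19 - \left(4 - \sqrt{2} \cdot 0 \left(-1\right)\right)}{43}\right) 4489 = \left(1800 + \frac{19 + \left(0 \left(-1\right) - 4\right)}{43}\right) 4489 = \left(1800 + \frac{19 + \left(0 - 4\right)}{43}\right) 4489 = \left(1800 + \frac{19 - 4}{43}\right) 4489 = \left(1800 + \frac{1}{43} \cdot 15\right) 4489 = \left(1800 + \frac{15}{43}\right) 4489 = \frac{77415}{43} \cdot 4489 = \frac{347515935}{43}$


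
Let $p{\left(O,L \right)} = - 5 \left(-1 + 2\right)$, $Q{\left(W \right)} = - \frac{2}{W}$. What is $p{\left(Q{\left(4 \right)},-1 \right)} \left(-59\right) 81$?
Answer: $23895$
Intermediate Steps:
$p{\left(O,L \right)} = -5$ ($p{\left(O,L \right)} = \left(-5\right) 1 = -5$)
$p{\left(Q{\left(4 \right)},-1 \right)} \left(-59\right) 81 = \left(-5\right) \left(-59\right) 81 = 295 \cdot 81 = 23895$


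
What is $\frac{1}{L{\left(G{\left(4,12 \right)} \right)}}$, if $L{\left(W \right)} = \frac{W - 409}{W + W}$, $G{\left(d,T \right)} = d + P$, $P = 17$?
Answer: $- \frac{21}{194} \approx -0.10825$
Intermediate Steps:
$G{\left(d,T \right)} = 17 + d$ ($G{\left(d,T \right)} = d + 17 = 17 + d$)
$L{\left(W \right)} = \frac{-409 + W}{2 W}$
$\frac{1}{L{\left(G{\left(4,12 \right)} \right)}} = \frac{1}{\frac{1}{2} \frac{1}{17 + 4} \left(-409 + \left(17 + 4\right)\right)} = \frac{1}{\frac{1}{2} \cdot \frac{1}{21} \left(-409 + 21\right)} = \frac{1}{\frac{1}{2} \cdot \frac{1}{21} \left(-388\right)} = \frac{1}{- \frac{194}{21}} = - \frac{21}{194}$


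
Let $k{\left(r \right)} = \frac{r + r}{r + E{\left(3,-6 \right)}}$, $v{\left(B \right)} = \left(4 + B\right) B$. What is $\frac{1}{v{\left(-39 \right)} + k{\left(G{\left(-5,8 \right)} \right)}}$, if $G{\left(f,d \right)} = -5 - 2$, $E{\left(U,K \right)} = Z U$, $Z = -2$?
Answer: $\frac{13}{17759} \approx 0.00073202$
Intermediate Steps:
$v{\left(B \right)} = B \left(4 + B\right)$
$E{\left(U,K \right)} = - 2 U$
$G{\left(f,d \right)} = -7$ ($G{\left(f,d \right)} = -5 - 2 = -7$)
$k{\left(r \right)} = \frac{2 r}{-6 + r}$ ($k{\left(r \right)} = \frac{r + r}{r - 6} = \frac{2 r}{r - 6} = \frac{2 r}{-6 + r}$)
$\frac{1}{v{\left(-39 \right)} + k{\left(G{\left(-5,8 \right)} \right)}} = \frac{1}{- 39 \left(4 - 39\right) + 2 \left(-7\right) \frac{1}{-6 - 7}} = \frac{1}{\left(-39\right) \left(-35\right) + 2 \left(-7\right) \frac{1}{-13}} = \frac{1}{1365 + 2 \left(-7\right) \left(- \frac{1}{13}\right)} = \frac{1}{1365 + \frac{14}{13}} = \frac{1}{\frac{17759}{13}} = \frac{13}{17759}$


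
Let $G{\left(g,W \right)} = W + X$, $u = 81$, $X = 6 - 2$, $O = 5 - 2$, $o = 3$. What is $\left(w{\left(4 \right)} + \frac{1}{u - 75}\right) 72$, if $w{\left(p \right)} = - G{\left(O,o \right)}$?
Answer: $-492$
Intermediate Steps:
$O = 3$ ($O = 5 - 2 = 3$)
$X = 4$ ($X = 6 - 2 = 4$)
$G{\left(g,W \right)} = 4 + W$ ($G{\left(g,W \right)} = W + 4 = 4 + W$)
$w{\left(p \right)} = -7$ ($w{\left(p \right)} = - (4 + 3) = \left(-1\right) 7 = -7$)
$\left(w{\left(4 \right)} + \frac{1}{u - 75}\right) 72 = \left(-7 + \frac{1}{81 - 75}\right) 72 = \left(-7 + \frac{1}{6}\right) 72 = \left(- \frac{41}{6}\right) 72 = -492$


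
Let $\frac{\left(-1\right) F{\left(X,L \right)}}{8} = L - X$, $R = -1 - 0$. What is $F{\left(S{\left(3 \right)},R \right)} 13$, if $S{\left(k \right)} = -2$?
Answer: $-104$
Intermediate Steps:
$R = -1$ ($R = -1 + 0 = -1$)
$F{\left(X,L \right)} = - 8 L + 8 X$ ($F{\left(X,L \right)} = - 8 \left(L - X\right) = - 8 L + 8 X$)
$F{\left(S{\left(3 \right)},R \right)} 13 = \left(\left(-8\right) \left(-1\right) + 8 \left(-2\right)\right) 13 = \left(8 - 16\right) 13 = \left(-8\right) 13 = -104$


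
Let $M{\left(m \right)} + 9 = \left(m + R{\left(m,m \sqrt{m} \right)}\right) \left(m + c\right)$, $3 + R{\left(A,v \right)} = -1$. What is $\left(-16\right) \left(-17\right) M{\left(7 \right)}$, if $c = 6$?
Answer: $8160$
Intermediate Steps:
$R{\left(A,v \right)} = -4$ ($R{\left(A,v \right)} = -3 - 1 = -4$)
$M{\left(m \right)} = -9 + \left(-4 + m\right) \left(6 + m\right)$ ($M{\left(m \right)} = -9 + \left(m - 4\right) \left(m + 6\right) = -9 + \left(-4 + m\right) \left(6 + m\right)$)
$\left(-16\right) \left(-17\right) M{\left(7 \right)} = \left(-16\right) \left(-17\right) \left(-33 + 7^{2} + 2 \cdot 7\right) = 272 \left(-33 + 49 + 14\right) = 272 \cdot 30 = 8160$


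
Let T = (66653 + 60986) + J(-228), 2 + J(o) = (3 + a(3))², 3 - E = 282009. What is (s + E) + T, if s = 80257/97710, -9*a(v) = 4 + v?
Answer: -407236469791/2638170 ≈ -1.5436e+5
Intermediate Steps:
a(v) = -4/9 - v/9 (a(v) = -(4 + v)/9 = -4/9 - v/9)
E = -282006 (E = 3 - 1*282009 = 3 - 282009 = -282006)
J(o) = 238/81 (J(o) = -2 + (3 + (-4/9 - ⅑*3))² = -2 + (3 + (-4/9 - ⅓))² = -2 + (3 - 7/9)² = -2 + (20/9)² = -2 + 400/81 = 238/81)
T = 10338997/81 (T = (66653 + 60986) + 238/81 = 127639 + 238/81 = 10338997/81 ≈ 1.2764e+5)
s = 80257/97710 (s = 80257*(1/97710) = 80257/97710 ≈ 0.82138)
(s + E) + T = (80257/97710 - 282006) + 10338997/81 = -27554726003/97710 + 10338997/81 = -407236469791/2638170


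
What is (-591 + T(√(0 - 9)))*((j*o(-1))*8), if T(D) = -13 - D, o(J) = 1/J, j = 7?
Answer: 33824 + 168*I ≈ 33824.0 + 168.0*I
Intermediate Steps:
o(J) = 1/J
(-591 + T(√(0 - 9)))*((j*o(-1))*8) = (-591 + (-13 - √(0 - 9)))*((7/(-1))*8) = (-591 + (-13 - √(-9)))*((7*(-1))*8) = (-591 + (-13 - 3*I))*(-7*8) = (-591 + (-13 - 3*I))*(-56) = (-604 - 3*I)*(-56) = 33824 + 168*I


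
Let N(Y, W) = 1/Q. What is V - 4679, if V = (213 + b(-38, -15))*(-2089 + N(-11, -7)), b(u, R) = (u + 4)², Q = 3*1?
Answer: -8592191/3 ≈ -2.8641e+6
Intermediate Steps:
Q = 3
N(Y, W) = ⅓ (N(Y, W) = 1/3 = ⅓)
b(u, R) = (4 + u)²
V = -8578154/3 (V = (213 + (4 - 38)²)*(-2089 + ⅓) = (213 + (-34)²)*(-6266/3) = (213 + 1156)*(-6266/3) = 1369*(-6266/3) = -8578154/3 ≈ -2.8594e+6)
V - 4679 = -8578154/3 - 4679 = -8592191/3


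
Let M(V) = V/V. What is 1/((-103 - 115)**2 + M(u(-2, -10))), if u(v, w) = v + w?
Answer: 1/47525 ≈ 2.1042e-5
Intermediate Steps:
M(V) = 1
1/((-103 - 115)**2 + M(u(-2, -10))) = 1/((-103 - 115)**2 + 1) = 1/((-218)**2 + 1) = 1/(47524 + 1) = 1/47525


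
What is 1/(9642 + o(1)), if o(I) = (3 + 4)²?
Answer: 1/9691 ≈ 0.00010319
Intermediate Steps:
o(I) = 49 (o(I) = 7² = 49)
1/(9642 + o(1)) = 1/(9642 + 49) = 1/9691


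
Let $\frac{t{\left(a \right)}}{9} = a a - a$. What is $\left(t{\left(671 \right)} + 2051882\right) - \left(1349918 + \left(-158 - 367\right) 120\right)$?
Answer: $4811094$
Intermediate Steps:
$t{\left(a \right)} = - 9 a + 9 a^{2}$ ($t{\left(a \right)} = 9 \left(a a - a\right) = 9 \left(a^{2} - a\right) = - 9 a + 9 a^{2}$)
$\left(t{\left(671 \right)} + 2051882\right) - \left(1349918 + \left(-158 - 367\right) 120\right) = \left(9 \cdot 671 \left(-1 + 671\right) + 2051882\right) - \left(1349918 + \left(-158 - 367\right) 120\right) = \left(9 \cdot 671 \cdot 670 + 2051882\right) - \left(1349918 - 63000\right) = \left(4046130 + 2051882\right) - 1286918 = 6098012 + \left(-1349918 + 63000\right) = 6098012 - 1286918 = 4811094$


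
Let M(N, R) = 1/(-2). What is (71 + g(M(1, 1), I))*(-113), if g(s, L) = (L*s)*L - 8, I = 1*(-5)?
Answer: -11413/2 ≈ -5706.5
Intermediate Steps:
M(N, R) = -½
I = -5
g(s, L) = -8 + s*L² (g(s, L) = s*L² - 8 = -8 + s*L²)
(71 + g(M(1, 1), I))*(-113) = (71 + (-8 - ½*(-5)²))*(-113) = (71 + (-8 - ½*25))*(-113) = (71 + (-8 - 25/2))*(-113) = (71 - 41/2)*(-113) = (101/2)*(-113) = -11413/2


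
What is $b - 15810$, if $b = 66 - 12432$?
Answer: $-28176$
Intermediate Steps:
$b = -12366$ ($b = 66 - 12432 = -12366$)
$b - 15810 = -12366 - 15810 = -28176$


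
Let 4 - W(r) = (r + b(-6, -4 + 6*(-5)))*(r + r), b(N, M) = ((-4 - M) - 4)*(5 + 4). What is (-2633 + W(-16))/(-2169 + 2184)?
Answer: 1449/5 ≈ 289.80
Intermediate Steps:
b(N, M) = -72 - 9*M (b(N, M) = (-8 - M)*9 = -72 - 9*M)
W(r) = 4 - 2*r*(234 + r) (W(r) = 4 - (r + (-72 - 9*(-4 + 6*(-5))))*(r + r) = 4 - (r + (-72 - 9*(-4 - 30)))*2*r = 4 - (r + (-72 - 9*(-34)))*2*r = 4 - (r + (-72 + 306))*2*r = 4 - (r + 234)*2*r = 4 - (234 + r)*2*r = 4 - 2*r*(234 + r))
(-2633 + W(-16))/(-2169 + 2184) = (-2633 + (4 - 468*(-16) - 2*(-16)²))/(-2169 + 2184) = (-2633 + (4 + 7488 - 2*256))/15 = (-2633 + (4 + 7488 - 512))*(1/15) = (-2633 + 6980)*(1/15) = 4347*(1/15) = 1449/5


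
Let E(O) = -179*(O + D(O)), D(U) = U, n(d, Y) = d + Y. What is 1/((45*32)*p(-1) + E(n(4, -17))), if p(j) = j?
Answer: 1/3214 ≈ 0.00031114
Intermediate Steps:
n(d, Y) = Y + d
E(O) = -358*O (E(O) = -179*(O + O) = -358*O)
1/((45*32)*p(-1) + E(n(4, -17))) = 1/((45*32)*(-1) - 358*(-17 + 4)) = 1/(1440*(-1) - 358*(-13)) = 1/(-1440 + 4654) = 1/3214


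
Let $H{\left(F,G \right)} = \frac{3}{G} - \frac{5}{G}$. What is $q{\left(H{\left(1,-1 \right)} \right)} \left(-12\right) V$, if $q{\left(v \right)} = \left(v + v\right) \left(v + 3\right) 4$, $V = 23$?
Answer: $-22080$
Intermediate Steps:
$H{\left(F,G \right)} = - \frac{2}{G}$
$q{\left(v \right)} = 8 v \left(3 + v\right)$ ($q{\left(v \right)} = 2 v \left(3 + v\right) 4 = 8 v \left(3 + v\right)$)
$q{\left(H{\left(1,-1 \right)} \right)} \left(-12\right) V = 8 \left(- \frac{2}{-1}\right) \left(3 - \frac{2}{-1}\right) \left(-12\right) 23 = 8 \left(\left(-2\right) \left(-1\right)\right) \left(3 - -2\right) \left(-12\right) 23 = 8 \cdot 2 \left(3 + 2\right) \left(-12\right) 23 = 8 \cdot 2 \cdot 5 \left(-12\right) 23 = 80 \left(-12\right) 23 = \left(-960\right) 23 = -22080$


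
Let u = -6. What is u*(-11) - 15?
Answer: 51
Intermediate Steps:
u*(-11) - 15 = -6*(-11) - 15 = 66 - 15 = 51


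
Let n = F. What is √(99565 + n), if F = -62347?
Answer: √37218 ≈ 192.92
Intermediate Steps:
n = -62347
√(99565 + n) = √(99565 - 62347) = √37218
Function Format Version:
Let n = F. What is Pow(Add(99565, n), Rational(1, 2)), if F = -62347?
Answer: Pow(37218, Rational(1, 2)) ≈ 192.92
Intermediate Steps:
n = -62347
Pow(Add(99565, n), Rational(1, 2)) = Pow(Add(99565, -62347), Rational(1, 2)) = Pow(37218, Rational(1, 2))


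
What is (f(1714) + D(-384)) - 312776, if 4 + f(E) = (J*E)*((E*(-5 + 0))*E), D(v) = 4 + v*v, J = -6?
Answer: 151061305000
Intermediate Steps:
D(v) = 4 + v²
f(E) = -4 + 30*E³ (f(E) = -4 + (-6*E)*((E*(-5 + 0))*E) = -4 + (-6*E)*((E*(-5))*E) = -4 + (-6*E)*((-5*E)*E) = -4 + (-6*E)*(-5*E²) = -4 + 30*E³)
(f(1714) + D(-384)) - 312776 = ((-4 + 30*1714³) + (4 + (-384)²)) - 312776 = ((-4 + 30*5035382344) + (4 + 147456)) - 312776 = ((-4 + 151061470320) + 147460) - 312776 = (151061470316 + 147460) - 312776 = 151061617776 - 312776 = 151061305000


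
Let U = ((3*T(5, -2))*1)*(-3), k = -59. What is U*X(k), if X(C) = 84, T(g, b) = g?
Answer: -3780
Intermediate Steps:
U = -45 (U = ((3*5)*1)*(-3) = (15*1)*(-3) = 15*(-3) = -45)
U*X(k) = -45*84 = -3780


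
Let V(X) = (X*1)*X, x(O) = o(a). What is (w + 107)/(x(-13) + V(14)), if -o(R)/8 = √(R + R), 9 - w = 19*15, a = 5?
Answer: -8281/9444 - 169*√10/4722 ≈ -0.99003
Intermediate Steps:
w = -276 (w = 9 - 19*15 = 9 - 1*285 = 9 - 285 = -276)
o(R) = -8*√2*√R (o(R) = -8*√(R + R) = -8*√2*√R)
x(O) = -8*√10 (x(O) = -8*√2*√5 = -8*√10)
V(X) = X² (V(X) = X*X = X²)
(w + 107)/(x(-13) + V(14)) = (-276 + 107)/(-8*√10 + 14²) = -169/(-8*√10 + 196) = -169/(196 - 8*√10)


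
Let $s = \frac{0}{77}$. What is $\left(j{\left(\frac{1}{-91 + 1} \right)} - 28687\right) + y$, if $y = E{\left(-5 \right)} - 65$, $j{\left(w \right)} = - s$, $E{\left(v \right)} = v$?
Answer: $-28757$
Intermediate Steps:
$s = 0$ ($s = 0 \cdot \frac{1}{77} = 0$)
$j{\left(w \right)} = 0$ ($j{\left(w \right)} = \left(-1\right) 0 = 0$)
$y = -70$ ($y = -5 - 65 = -70$)
$\left(j{\left(\frac{1}{-91 + 1} \right)} - 28687\right) + y = \left(0 - 28687\right) - 70 = -28687 - 70 = -28757$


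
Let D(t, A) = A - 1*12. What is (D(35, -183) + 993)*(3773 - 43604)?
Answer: -31785138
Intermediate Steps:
D(t, A) = -12 + A (D(t, A) = A - 12 = -12 + A)
(D(35, -183) + 993)*(3773 - 43604) = ((-12 - 183) + 993)*(3773 - 43604) = (-195 + 993)*(-39831) = 798*(-39831) = -31785138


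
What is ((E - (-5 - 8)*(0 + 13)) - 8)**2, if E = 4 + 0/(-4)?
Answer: 27225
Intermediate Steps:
E = 4 (E = 4 + 0*(-1/4) = 4 + 0 = 4)
((E - (-5 - 8)*(0 + 13)) - 8)**2 = ((4 - (-5 - 8)*(0 + 13)) - 8)**2 = ((4 - (-13)*13) - 8)**2 = ((4 - 1*(-169)) - 8)**2 = ((4 + 169) - 8)**2 = (173 - 8)**2 = 165**2 = 27225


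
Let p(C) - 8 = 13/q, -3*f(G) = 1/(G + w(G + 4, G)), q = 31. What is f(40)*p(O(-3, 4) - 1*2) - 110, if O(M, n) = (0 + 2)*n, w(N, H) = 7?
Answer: -160357/1457 ≈ -110.06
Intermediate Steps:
O(M, n) = 2*n
f(G) = -1/(3*(7 + G)) (f(G) = -1/(3*(G + 7)) = -1/(3*(7 + G)))
p(C) = 261/31 (p(C) = 8 + 13/31 = 261/31)
f(40)*p(O(-3, 4) - 1*2) - 110 = -1/(21 + 3*40)*(261/31) - 110 = -1/(21 + 120)*(261/31) - 110 = -1/141*(261/31) - 110 = -1*1/141*(261/31) - 110 = -1/141*261/31 - 110 = -87/1457 - 110 = -160357/1457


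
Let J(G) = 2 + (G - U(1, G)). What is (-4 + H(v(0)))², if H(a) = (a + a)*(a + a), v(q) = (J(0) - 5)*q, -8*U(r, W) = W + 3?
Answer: 16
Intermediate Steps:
U(r, W) = -3/8 - W/8 (U(r, W) = -(W + 3)/8 = -(3 + W)/8 = -3/8 - W/8)
J(G) = 19/8 + 9*G/8 (J(G) = 2 + (G - (-3/8 - G/8)) = 2 + (G + (3/8 + G/8)) = 2 + (3/8 + 9*G/8) = 19/8 + 9*G/8)
v(q) = -21*q/8 (v(q) = ((19/8 + (9/8)*0) - 5)*q = ((19/8 + 0) - 5)*q = (19/8 - 5)*q = -21*q/8)
H(a) = 4*a² (H(a) = (2*a)*(2*a) = 4*a²)
(-4 + H(v(0)))² = (-4 + 4*(-21/8*0)²)² = (-4 + 4*0²)² = (-4 + 4*0)² = (-4 + 0)² = (-4)² = 16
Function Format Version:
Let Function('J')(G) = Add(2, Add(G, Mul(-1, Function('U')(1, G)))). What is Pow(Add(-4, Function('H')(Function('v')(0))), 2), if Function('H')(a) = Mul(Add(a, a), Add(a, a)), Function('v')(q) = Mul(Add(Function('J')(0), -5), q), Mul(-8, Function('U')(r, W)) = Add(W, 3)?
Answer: 16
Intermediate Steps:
Function('U')(r, W) = Add(Rational(-3, 8), Mul(Rational(-1, 8), W)) (Function('U')(r, W) = Mul(Rational(-1, 8), Add(W, 3)) = Mul(Rational(-1, 8), Add(3, W)) = Add(Rational(-3, 8), Mul(Rational(-1, 8), W)))
Function('J')(G) = Add(Rational(19, 8), Mul(Rational(9, 8), G)) (Function('J')(G) = Add(2, Add(G, Mul(-1, Add(Rational(-3, 8), Mul(Rational(-1, 8), G))))) = Add(2, Add(G, Add(Rational(3, 8), Mul(Rational(1, 8), G)))) = Add(2, Add(Rational(3, 8), Mul(Rational(9, 8), G))) = Add(Rational(19, 8), Mul(Rational(9, 8), G)))
Function('v')(q) = Mul(Rational(-21, 8), q) (Function('v')(q) = Mul(Add(Add(Rational(19, 8), Mul(Rational(9, 8), 0)), -5), q) = Mul(Add(Add(Rational(19, 8), 0), -5), q) = Mul(Add(Rational(19, 8), -5), q) = Mul(Rational(-21, 8), q))
Function('H')(a) = Mul(4, Pow(a, 2)) (Function('H')(a) = Mul(Mul(2, a), Mul(2, a)) = Mul(4, Pow(a, 2)))
Pow(Add(-4, Function('H')(Function('v')(0))), 2) = Pow(Add(-4, Mul(4, Pow(Mul(Rational(-21, 8), 0), 2))), 2) = Pow(Add(-4, Mul(4, Pow(0, 2))), 2) = Pow(Add(-4, Mul(4, 0)), 2) = Pow(Add(-4, 0), 2) = Pow(-4, 2) = 16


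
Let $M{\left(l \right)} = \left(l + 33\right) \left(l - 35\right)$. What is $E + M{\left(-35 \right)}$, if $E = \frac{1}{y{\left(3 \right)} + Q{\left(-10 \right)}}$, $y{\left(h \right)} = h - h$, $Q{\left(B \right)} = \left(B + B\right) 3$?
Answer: $\frac{8399}{60} \approx 139.98$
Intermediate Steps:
$Q{\left(B \right)} = 6 B$ ($Q{\left(B \right)} = 2 B 3 = 6 B$)
$y{\left(h \right)} = 0$
$M{\left(l \right)} = \left(-35 + l\right) \left(33 + l\right)$ ($M{\left(l \right)} = \left(33 + l\right) \left(-35 + l\right) = \left(-35 + l\right) \left(33 + l\right)$)
$E = - \frac{1}{60}$ ($E = \frac{1}{0 + 6 \left(-10\right)} = \frac{1}{0 - 60} = \frac{1}{-60} = - \frac{1}{60} \approx -0.016667$)
$E + M{\left(-35 \right)} = - \frac{1}{60} - \left(1085 - 1225\right) = - \frac{1}{60} + \left(-1155 + 1225 + 70\right) = - \frac{1}{60} + 140 = \frac{8399}{60}$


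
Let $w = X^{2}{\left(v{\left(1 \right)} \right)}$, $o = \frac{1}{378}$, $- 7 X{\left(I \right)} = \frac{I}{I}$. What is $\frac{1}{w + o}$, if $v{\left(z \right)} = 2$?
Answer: $\frac{2646}{61} \approx 43.377$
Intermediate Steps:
$X{\left(I \right)} = - \frac{1}{7}$ ($X{\left(I \right)} = - \frac{I \frac{1}{I}}{7} = \left(- \frac{1}{7}\right) 1 = - \frac{1}{7}$)
$o = \frac{1}{378} \approx 0.0026455$
$w = \frac{1}{49}$ ($w = \left(- \frac{1}{7}\right)^{2} = \frac{1}{49} \approx 0.020408$)
$\frac{1}{w + o} = \frac{1}{\frac{1}{49} + \frac{1}{378}} = \frac{1}{\frac{61}{2646}} = \frac{2646}{61}$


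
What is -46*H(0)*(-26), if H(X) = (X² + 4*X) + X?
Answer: 0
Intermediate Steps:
H(X) = X² + 5*X
-46*H(0)*(-26) = -0*(5 + 0)*(-26) = -0*5*(-26) = -46*0*(-26) = 0*(-26) = 0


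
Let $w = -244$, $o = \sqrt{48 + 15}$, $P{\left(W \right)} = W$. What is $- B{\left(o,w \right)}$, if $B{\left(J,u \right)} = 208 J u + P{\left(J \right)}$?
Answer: $152253 \sqrt{7} \approx 4.0282 \cdot 10^{5}$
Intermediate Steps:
$o = 3 \sqrt{7}$ ($o = \sqrt{63} = 3 \sqrt{7} \approx 7.9373$)
$B{\left(J,u \right)} = J + 208 J u$ ($B{\left(J,u \right)} = 208 J u + J = J + 208 J u$)
$- B{\left(o,w \right)} = - 3 \sqrt{7} \left(1 + 208 \left(-244\right)\right) = - 3 \sqrt{7} \left(1 - 50752\right) = - 3 \sqrt{7} \left(-50751\right) = - \left(-152253\right) \sqrt{7} = 152253 \sqrt{7}$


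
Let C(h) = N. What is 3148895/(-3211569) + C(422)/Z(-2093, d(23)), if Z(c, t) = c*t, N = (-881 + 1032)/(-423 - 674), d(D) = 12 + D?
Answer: -253047031690906/258084045343215 ≈ -0.98048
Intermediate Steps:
N = -151/1097 (N = 151/(-1097) = 151*(-1/1097) = -151/1097 ≈ -0.13765)
C(h) = -151/1097
3148895/(-3211569) + C(422)/Z(-2093, d(23)) = 3148895/(-3211569) - 151*(-1/(2093*(12 + 23)))/1097 = 3148895*(-1/3211569) - 151/(1097*((-2093*35))) = -3148895/3211569 - 151/1097/(-73255) = -3148895/3211569 - 151/1097*(-1/73255) = -3148895/3211569 + 151/80360735 = -253047031690906/258084045343215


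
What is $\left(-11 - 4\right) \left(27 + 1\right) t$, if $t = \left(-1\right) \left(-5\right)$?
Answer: $-2100$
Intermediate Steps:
$t = 5$
$\left(-11 - 4\right) \left(27 + 1\right) t = \left(-11 - 4\right) \left(27 + 1\right) 5 = \left(-15\right) 28 \cdot 5 = \left(-420\right) 5 = -2100$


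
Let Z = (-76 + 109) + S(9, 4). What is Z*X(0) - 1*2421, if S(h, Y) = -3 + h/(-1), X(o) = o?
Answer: -2421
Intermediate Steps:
S(h, Y) = -3 - h (S(h, Y) = -3 + h*(-1) = -3 - h)
Z = 21 (Z = (-76 + 109) + (-3 - 1*9) = 33 + (-3 - 9) = 33 - 12 = 21)
Z*X(0) - 1*2421 = 21*0 - 1*2421 = 0 - 2421 = -2421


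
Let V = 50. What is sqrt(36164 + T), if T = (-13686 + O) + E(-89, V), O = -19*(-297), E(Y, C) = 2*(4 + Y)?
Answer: 11*sqrt(231) ≈ 167.19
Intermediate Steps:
E(Y, C) = 8 + 2*Y
O = 5643
T = -8213 (T = (-13686 + 5643) + (8 + 2*(-89)) = -8043 + (8 - 178) = -8043 - 170 = -8213)
sqrt(36164 + T) = sqrt(36164 - 8213) = sqrt(27951) = 11*sqrt(231)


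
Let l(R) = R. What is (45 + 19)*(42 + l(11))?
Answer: 3392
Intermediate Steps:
(45 + 19)*(42 + l(11)) = (45 + 19)*(42 + 11) = 64*53 = 3392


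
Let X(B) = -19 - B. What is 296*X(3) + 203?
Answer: -6309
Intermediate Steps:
296*X(3) + 203 = 296*(-19 - 1*3) + 203 = 296*(-19 - 3) + 203 = 296*(-22) + 203 = -6512 + 203 = -6309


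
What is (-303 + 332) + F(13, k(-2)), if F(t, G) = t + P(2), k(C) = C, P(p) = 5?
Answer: 47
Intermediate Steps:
F(t, G) = 5 + t (F(t, G) = t + 5 = 5 + t)
(-303 + 332) + F(13, k(-2)) = (-303 + 332) + (5 + 13) = 29 + 18 = 47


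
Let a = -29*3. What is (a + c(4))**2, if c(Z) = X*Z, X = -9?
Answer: 15129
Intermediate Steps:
c(Z) = -9*Z
a = -87
(a + c(4))**2 = (-87 - 9*4)**2 = (-87 - 36)**2 = (-123)**2 = 15129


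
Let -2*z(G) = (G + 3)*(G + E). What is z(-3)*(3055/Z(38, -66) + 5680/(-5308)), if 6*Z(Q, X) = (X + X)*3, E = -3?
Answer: 0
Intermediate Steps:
Z(Q, X) = X (Z(Q, X) = ((X + X)*3)/6 = ((2*X)*3)/6 = (6*X)/6 = X)
z(G) = -(-3 + G)*(3 + G)/2 (z(G) = -(G + 3)*(G - 3)/2 = -(3 + G)*(-3 + G)/2 = -(-3 + G)*(3 + G)/2)
z(-3)*(3055/Z(38, -66) + 5680/(-5308)) = (9/2 - 1/2*(-3)**2)*(3055/(-66) + 5680/(-5308)) = (9/2 - 1/2*9)*(3055*(-1/66) + 5680*(-1/5308)) = (9/2 - 9/2)*(-3055/66 - 1420/1327) = 0*(-4147705/87582) = 0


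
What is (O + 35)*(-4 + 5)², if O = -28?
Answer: 7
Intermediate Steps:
(O + 35)*(-4 + 5)² = (-28 + 35)*(-4 + 5)² = 7*1² = 7*1 = 7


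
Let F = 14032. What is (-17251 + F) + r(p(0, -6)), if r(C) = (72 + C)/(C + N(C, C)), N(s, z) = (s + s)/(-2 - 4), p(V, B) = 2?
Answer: -6327/2 ≈ -3163.5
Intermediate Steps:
N(s, z) = -s/3 (N(s, z) = (2*s)/(-6) = (2*s)*(-⅙) = -s/3)
r(C) = 3*(72 + C)/(2*C) (r(C) = (72 + C)/(C - C/3) = (72 + C)/((2*C/3)) = (72 + C)*(3/(2*C)) = 3*(72 + C)/(2*C))
(-17251 + F) + r(p(0, -6)) = (-17251 + 14032) + (3/2 + 108/2) = -3219 + (3/2 + 108*(½)) = -3219 + (3/2 + 54) = -3219 + 111/2 = -6327/2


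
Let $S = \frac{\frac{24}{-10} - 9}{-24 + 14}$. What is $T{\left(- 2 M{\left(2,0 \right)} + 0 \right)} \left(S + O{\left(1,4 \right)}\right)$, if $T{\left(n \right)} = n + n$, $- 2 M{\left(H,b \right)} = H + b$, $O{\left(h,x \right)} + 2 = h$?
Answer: $\frac{14}{25} \approx 0.56$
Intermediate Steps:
$S = \frac{57}{50}$ ($S = \frac{24 \left(- \frac{1}{10}\right) - 9}{-10} = \left(- \frac{12}{5} - 9\right) \left(- \frac{1}{10}\right) = \left(- \frac{57}{5}\right) \left(- \frac{1}{10}\right) = \frac{57}{50} \approx 1.14$)
$O{\left(h,x \right)} = -2 + h$
$M{\left(H,b \right)} = - \frac{H}{2} - \frac{b}{2}$ ($M{\left(H,b \right)} = - \frac{H + b}{2} = - \frac{H}{2} - \frac{b}{2}$)
$T{\left(n \right)} = 2 n$
$T{\left(- 2 M{\left(2,0 \right)} + 0 \right)} \left(S + O{\left(1,4 \right)}\right) = 2 \left(- 2 \left(\left(- \frac{1}{2}\right) 2 - 0\right) + 0\right) \left(\frac{57}{50} + \left(-2 + 1\right)\right) = 2 \left(- 2 \left(-1 + 0\right) + 0\right) \left(\frac{57}{50} - 1\right) = 2 \left(\left(-2\right) \left(-1\right) + 0\right) \frac{7}{50} = 2 \left(2 + 0\right) \frac{7}{50} = 2 \cdot 2 \cdot \frac{7}{50} = 4 \cdot \frac{7}{50} = \frac{14}{25}$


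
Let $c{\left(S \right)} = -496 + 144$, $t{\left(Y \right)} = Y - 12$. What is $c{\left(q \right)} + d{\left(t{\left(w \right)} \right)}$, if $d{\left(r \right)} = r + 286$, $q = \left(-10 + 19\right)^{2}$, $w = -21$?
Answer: $-99$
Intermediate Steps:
$t{\left(Y \right)} = -12 + Y$
$q = 81$ ($q = 9^{2} = 81$)
$c{\left(S \right)} = -352$
$d{\left(r \right)} = 286 + r$
$c{\left(q \right)} + d{\left(t{\left(w \right)} \right)} = -352 + \left(286 - 33\right) = -352 + 253 = -99$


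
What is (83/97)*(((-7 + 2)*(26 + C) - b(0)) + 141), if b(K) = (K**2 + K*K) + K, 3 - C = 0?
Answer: -332/97 ≈ -3.4227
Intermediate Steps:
C = 3 (C = 3 - 1*0 = 3 + 0 = 3)
b(K) = K + 2*K**2 (b(K) = (K**2 + K**2) + K = 2*K**2 + K = K + 2*K**2)
(83/97)*(((-7 + 2)*(26 + C) - b(0)) + 141) = (83/97)*(((-7 + 2)*(26 + 3) - 0*(1 + 2*0)) + 141) = (83*(1/97))*((-5*29 - 0*(1 + 0)) + 141) = 83*((-145 - 0) + 141)/97 = 83*((-145 - 1*0) + 141)/97 = 83*((-145 + 0) + 141)/97 = 83*(-145 + 141)/97 = (83/97)*(-4) = -332/97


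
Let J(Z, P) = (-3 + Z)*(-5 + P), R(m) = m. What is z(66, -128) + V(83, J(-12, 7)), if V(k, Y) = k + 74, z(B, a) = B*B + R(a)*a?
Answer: 20897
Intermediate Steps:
J(Z, P) = (-5 + P)*(-3 + Z)
z(B, a) = B² + a² (z(B, a) = B*B + a*a = B² + a²)
V(k, Y) = 74 + k
z(66, -128) + V(83, J(-12, 7)) = (66² + (-128)²) + (74 + 83) = (4356 + 16384) + 157 = 20740 + 157 = 20897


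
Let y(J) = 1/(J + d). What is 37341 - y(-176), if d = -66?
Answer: 9036523/242 ≈ 37341.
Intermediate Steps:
y(J) = 1/(-66 + J) (y(J) = 1/(J - 66) = 1/(-66 + J))
37341 - y(-176) = 37341 - 1/(-66 - 176) = 37341 - 1/(-242) = 37341 - 1*(-1/242) = 37341 + 1/242 = 9036523/242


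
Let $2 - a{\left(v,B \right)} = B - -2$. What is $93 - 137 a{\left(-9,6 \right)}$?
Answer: $915$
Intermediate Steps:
$a{\left(v,B \right)} = - B$ ($a{\left(v,B \right)} = 2 - \left(B - -2\right) = 2 - \left(B + 2\right) = 2 - \left(2 + B\right) = - B$)
$93 - 137 a{\left(-9,6 \right)} = 93 - 137 \left(\left(-1\right) 6\right) = 93 - -822 = 93 + 822 = 915$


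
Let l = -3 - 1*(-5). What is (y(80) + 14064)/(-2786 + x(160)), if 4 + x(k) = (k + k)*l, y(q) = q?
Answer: -7072/1075 ≈ -6.5786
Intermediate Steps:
l = 2 (l = -3 + 5 = 2)
x(k) = -4 + 4*k (x(k) = -4 + (k + k)*2 = -4 + (2*k)*2 = -4 + 4*k)
(y(80) + 14064)/(-2786 + x(160)) = (80 + 14064)/(-2786 + (-4 + 4*160)) = 14144/(-2786 + (-4 + 640)) = 14144/(-2786 + 636) = 14144/(-2150) = 14144*(-1/2150) = -7072/1075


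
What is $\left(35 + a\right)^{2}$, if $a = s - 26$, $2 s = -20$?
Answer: $1$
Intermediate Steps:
$s = -10$ ($s = \frac{1}{2} \left(-20\right) = -10$)
$a = -36$ ($a = -10 - 26 = -36$)
$\left(35 + a\right)^{2} = \left(35 - 36\right)^{2} = \left(-1\right)^{2} = 1$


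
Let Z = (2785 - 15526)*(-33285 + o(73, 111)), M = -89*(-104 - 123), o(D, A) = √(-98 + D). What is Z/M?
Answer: 424084185/20203 - 63705*I/20203 ≈ 20991.0 - 3.1532*I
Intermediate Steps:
M = 20203 (M = -89*(-227) = 20203)
Z = 424084185 - 63705*I (Z = (2785 - 15526)*(-33285 + √(-98 + 73)) = -12741*(-33285 + √(-25)) = -12741*(-33285 + 5*I) = 424084185 - 63705*I ≈ 4.2408e+8 - 63705.0*I)
Z/M = (424084185 - 63705*I)/20203 = (424084185 - 63705*I)*(1/20203) = 424084185/20203 - 63705*I/20203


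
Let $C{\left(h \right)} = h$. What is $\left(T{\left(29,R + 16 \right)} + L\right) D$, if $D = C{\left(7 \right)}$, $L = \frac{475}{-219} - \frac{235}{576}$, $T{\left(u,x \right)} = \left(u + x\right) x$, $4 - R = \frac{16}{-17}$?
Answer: $\frac{88742087819}{12151872} \approx 7302.8$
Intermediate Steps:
$R = \frac{84}{17}$ ($R = 4 - \frac{16}{-17} = 4 - 16 \left(- \frac{1}{17}\right) = 4 - - \frac{16}{17} = 4 + \frac{16}{17} = \frac{84}{17} \approx 4.9412$)
$T{\left(u,x \right)} = x \left(u + x\right)$
$L = - \frac{108355}{42048}$ ($L = 475 \left(- \frac{1}{219}\right) - \frac{235}{576} = - \frac{475}{219} - \frac{235}{576} = - \frac{108355}{42048} \approx -2.5769$)
$D = 7$
$\left(T{\left(29,R + 16 \right)} + L\right) D = \left(\left(\frac{84}{17} + 16\right) \left(29 + \left(\frac{84}{17} + 16\right)\right) - \frac{108355}{42048}\right) 7 = \left(\frac{356 \left(29 + \frac{356}{17}\right)}{17} - \frac{108355}{42048}\right) 7 = \left(\frac{356}{17} \cdot \frac{849}{17} - \frac{108355}{42048}\right) 7 = \left(\frac{302244}{289} - \frac{108355}{42048}\right) 7 = \frac{12677441117}{12151872} \cdot 7 = \frac{88742087819}{12151872}$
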